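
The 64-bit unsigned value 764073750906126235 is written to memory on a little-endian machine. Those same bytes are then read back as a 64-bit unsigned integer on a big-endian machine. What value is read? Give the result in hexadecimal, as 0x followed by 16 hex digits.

0x9BBFF53807899A0A

764073750906126235 in 64-bit hexadecimal is 0x0A9A890738F5BF9B.
Stored little-endian, the bytes at ascending addresses are 9B BF F5 38 07 89 9A 0A.
Read back as big-endian, the last byte is least significant, giving 0x9BBFF53807899A0A.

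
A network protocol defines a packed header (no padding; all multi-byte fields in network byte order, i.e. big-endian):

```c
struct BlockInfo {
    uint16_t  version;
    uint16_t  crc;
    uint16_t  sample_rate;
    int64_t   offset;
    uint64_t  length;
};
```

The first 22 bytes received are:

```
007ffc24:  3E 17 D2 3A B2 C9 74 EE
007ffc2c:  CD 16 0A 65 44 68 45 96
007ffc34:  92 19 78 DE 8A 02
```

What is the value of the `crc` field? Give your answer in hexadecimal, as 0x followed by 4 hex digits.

`crc` follows `version` (2 bytes), so it starts at byte offset 2 and occupies 2 bytes.
Bytes at offsets 2..3: D2 3A.
Big-endian stores the most-significant byte at the lowest address.
The bytes are already most-significant first: 0xD23A.

0xD23A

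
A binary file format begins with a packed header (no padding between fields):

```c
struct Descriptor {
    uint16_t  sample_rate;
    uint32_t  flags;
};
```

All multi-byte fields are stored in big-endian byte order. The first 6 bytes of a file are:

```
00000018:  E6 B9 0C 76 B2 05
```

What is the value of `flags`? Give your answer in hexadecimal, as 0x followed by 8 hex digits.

`flags` follows `sample_rate` (2 bytes), so it starts at byte offset 2 and occupies 4 bytes.
Bytes at offsets 2..5: 0C 76 B2 05.
In big-endian order the high byte comes first in memory.
The bytes are already most-significant first: 0x0C76B205.

0x0C76B205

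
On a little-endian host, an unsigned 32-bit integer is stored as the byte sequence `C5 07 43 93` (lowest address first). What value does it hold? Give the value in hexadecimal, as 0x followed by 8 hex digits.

Little-endian stores the least-significant byte at the lowest address.
Reassemble most-significant byte first: 93 43 07 C5 → 0x934307C5.

0x934307C5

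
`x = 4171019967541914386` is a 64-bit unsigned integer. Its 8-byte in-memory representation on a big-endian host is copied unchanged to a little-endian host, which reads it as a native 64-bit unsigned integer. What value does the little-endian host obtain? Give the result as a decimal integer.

1345280774235021881

4171019967541914386 in 64-bit hexadecimal is 0x39E2708FBC65AB12.
Stored big-endian, the bytes at ascending addresses are 39 E2 70 8F BC 65 AB 12.
Read back as little-endian, the first byte is least significant, giving 0x12AB65BC8F70E239.
0x12AB65BC8F70E239 = 1345280774235021881.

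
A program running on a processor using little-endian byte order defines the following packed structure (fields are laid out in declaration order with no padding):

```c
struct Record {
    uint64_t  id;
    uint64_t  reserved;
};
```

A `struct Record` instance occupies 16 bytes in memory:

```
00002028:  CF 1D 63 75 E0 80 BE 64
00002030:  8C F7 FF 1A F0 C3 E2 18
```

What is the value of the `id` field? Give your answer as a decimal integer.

`id` is the first field, at byte offset 0, occupying 8 bytes.
Bytes at offsets 0..7: CF 1D 63 75 E0 80 BE 64.
Little-endian: lowest address holds the least-significant byte.
Reassemble most-significant byte first: 64 BE 80 E0 75 63 1D CF → 0x64BE80E075631DCF.
0x64BE80E075631DCF = 7259381350898277839.

7259381350898277839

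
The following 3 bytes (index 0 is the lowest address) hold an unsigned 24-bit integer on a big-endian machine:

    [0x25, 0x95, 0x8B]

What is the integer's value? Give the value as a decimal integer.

Big-endian stores the most-significant byte at the lowest address.
The bytes are already most-significant first: 0x25958B.
0x25958B = 2463115.

2463115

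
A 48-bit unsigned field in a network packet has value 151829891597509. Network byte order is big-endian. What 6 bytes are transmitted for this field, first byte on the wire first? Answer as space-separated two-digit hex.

8A 16 A6 C1 44 C5

151829891597509 in hexadecimal, padded to 48 bits, is 0x8A16A6C144C5.
Split into bytes (most-significant first): 8A 16 A6 C1 44 C5.
Big-endian: lowest address holds the most-significant byte.
So the memory order matches the most-significant-first order: 8A 16 A6 C1 44 C5.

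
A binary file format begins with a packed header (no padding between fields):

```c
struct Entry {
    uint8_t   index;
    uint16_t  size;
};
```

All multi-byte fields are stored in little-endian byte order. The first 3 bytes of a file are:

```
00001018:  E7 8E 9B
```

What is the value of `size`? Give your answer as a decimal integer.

`size` follows `index` (1 byte), so it starts at byte offset 1 and occupies 2 bytes.
Bytes at offsets 1..2: 8E 9B.
In little-endian order the low byte comes first in memory.
Reassemble most-significant byte first: 9B 8E → 0x9B8E.
0x9B8E = 39822.

39822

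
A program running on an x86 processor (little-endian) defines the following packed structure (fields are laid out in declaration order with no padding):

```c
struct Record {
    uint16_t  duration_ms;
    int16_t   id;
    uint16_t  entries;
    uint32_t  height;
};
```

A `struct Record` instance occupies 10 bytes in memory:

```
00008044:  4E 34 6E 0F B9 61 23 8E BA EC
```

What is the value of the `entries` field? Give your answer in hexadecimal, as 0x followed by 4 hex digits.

`entries` follows `duration_ms` (2 B), `id` (2 B), so it starts at offset 2 + 2 = 4 and occupies 2 bytes.
Bytes at offsets 4..5: B9 61.
In little-endian order the low byte comes first in memory.
Reassemble most-significant byte first: 61 B9 → 0x61B9.

0x61B9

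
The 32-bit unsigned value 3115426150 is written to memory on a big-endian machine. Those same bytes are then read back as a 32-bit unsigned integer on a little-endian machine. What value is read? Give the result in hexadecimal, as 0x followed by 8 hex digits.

0x66A1B1B9

3115426150 in 32-bit hexadecimal is 0xB9B1A166.
Stored big-endian, the bytes at ascending addresses are B9 B1 A1 66.
Read back as little-endian, the first byte is least significant, giving 0x66A1B1B9.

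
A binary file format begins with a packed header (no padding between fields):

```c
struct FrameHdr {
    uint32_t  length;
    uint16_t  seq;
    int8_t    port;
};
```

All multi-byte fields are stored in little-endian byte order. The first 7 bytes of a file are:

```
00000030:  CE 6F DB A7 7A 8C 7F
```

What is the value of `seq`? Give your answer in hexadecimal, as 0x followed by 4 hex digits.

`seq` follows `length` (4 bytes), so it starts at byte offset 4 and occupies 2 bytes.
Bytes at offsets 4..5: 7A 8C.
Little-endian: lowest address holds the least-significant byte.
Reassemble most-significant byte first: 8C 7A → 0x8C7A.

0x8C7A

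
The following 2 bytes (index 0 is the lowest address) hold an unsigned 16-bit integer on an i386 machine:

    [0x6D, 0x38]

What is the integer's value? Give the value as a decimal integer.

Little-endian stores the least-significant byte at the lowest address.
Reassemble most-significant byte first: 38 6D → 0x386D.
0x386D = 14445.

14445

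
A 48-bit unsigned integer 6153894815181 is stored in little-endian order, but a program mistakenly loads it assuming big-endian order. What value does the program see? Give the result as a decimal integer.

226386498328581

6153894815181 in 48-bit hexadecimal is 0x0598D0B6E5CD.
Stored little-endian, the bytes at ascending addresses are CD E5 B6 D0 98 05.
Read back as big-endian, the last byte is least significant, giving 0xCDE5B6D09805.
0xCDE5B6D09805 = 226386498328581.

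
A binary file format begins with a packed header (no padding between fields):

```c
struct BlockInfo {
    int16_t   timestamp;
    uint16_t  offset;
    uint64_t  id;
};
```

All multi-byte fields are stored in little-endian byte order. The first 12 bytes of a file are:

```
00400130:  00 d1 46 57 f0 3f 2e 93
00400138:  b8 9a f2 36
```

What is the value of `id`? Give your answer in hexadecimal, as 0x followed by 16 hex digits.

0x36F29AB8932E3FF0

`id` follows `timestamp` (2 B), `offset` (2 B), so it starts at offset 2 + 2 = 4 and occupies 8 bytes.
Bytes at offsets 4..11: F0 3F 2E 93 B8 9A F2 36.
Little-endian stores the least-significant byte at the lowest address.
Reassemble most-significant byte first: 36 F2 9A B8 93 2E 3F F0 → 0x36F29AB8932E3FF0.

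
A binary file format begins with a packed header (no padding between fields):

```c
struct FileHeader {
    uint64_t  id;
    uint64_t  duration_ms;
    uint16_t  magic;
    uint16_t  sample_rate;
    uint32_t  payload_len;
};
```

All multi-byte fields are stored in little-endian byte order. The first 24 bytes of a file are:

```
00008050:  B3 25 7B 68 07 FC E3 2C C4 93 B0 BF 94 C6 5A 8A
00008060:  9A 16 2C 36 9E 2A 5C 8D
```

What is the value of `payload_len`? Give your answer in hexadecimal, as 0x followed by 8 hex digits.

0x8D5C2A9E

`payload_len` follows `id` (8 B), `duration_ms` (8 B), `magic` (2 B), `sample_rate` (2 B), so it starts at offset 8 + 8 + 2 + 2 = 20 and occupies 4 bytes.
Bytes at offsets 20..23: 9E 2A 5C 8D.
Little-endian stores the least-significant byte at the lowest address.
Reassemble most-significant byte first: 8D 5C 2A 9E → 0x8D5C2A9E.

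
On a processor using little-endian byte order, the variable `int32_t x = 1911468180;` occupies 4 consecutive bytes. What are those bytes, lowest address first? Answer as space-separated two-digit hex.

94 B0 EE 71

1911468180 in hexadecimal, padded to 32 bits, is 0x71EEB094.
Split into bytes (most-significant first): 71 EE B0 94.
Little-endian stores the least-significant byte at the lowest address.
So at ascending addresses the bytes are 94 B0 EE 71.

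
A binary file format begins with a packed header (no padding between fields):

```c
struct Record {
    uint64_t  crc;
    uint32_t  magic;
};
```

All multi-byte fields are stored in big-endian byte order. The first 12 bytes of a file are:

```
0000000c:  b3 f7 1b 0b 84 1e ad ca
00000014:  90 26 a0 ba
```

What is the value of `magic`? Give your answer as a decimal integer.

2418450618

`magic` follows `crc` (8 bytes), so it starts at byte offset 8 and occupies 4 bytes.
Bytes at offsets 8..11: 90 26 A0 BA.
Big-endian stores the most-significant byte at the lowest address.
The bytes are already most-significant first: 0x9026A0BA.
0x9026A0BA = 2418450618.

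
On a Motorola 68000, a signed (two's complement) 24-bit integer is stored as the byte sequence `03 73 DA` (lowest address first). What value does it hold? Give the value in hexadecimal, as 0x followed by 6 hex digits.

0x0373DA

Big-endian stores the most-significant byte at the lowest address.
The bytes are already most-significant first: 0x0373DA.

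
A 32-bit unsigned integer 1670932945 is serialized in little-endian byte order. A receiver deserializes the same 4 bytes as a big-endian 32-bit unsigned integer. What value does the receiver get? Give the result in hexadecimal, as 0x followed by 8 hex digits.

1670932945 in 32-bit hexadecimal is 0x639869D1.
Stored little-endian, the bytes at ascending addresses are D1 69 98 63.
Read back as big-endian, the last byte is least significant, giving 0xD1699863.

0xD1699863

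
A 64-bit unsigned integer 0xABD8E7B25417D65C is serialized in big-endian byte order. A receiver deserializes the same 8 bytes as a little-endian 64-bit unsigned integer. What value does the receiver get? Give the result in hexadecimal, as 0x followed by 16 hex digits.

0x5CD61754B2E7D8AB

Stored big-endian, the bytes at ascending addresses are AB D8 E7 B2 54 17 D6 5C.
Read back as little-endian, the first byte is least significant, giving 0x5CD61754B2E7D8AB.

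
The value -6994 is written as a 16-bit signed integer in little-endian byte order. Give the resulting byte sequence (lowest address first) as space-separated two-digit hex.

Two's complement of -6994 in 16 bits: 6994 = 0x1B52; invert → 0xE4AD; add 1 → 0xE4AE.
Split into bytes (most-significant first): E4 AE.
Little-endian stores the least-significant byte at the lowest address.
So at ascending addresses the bytes are AE E4.

AE E4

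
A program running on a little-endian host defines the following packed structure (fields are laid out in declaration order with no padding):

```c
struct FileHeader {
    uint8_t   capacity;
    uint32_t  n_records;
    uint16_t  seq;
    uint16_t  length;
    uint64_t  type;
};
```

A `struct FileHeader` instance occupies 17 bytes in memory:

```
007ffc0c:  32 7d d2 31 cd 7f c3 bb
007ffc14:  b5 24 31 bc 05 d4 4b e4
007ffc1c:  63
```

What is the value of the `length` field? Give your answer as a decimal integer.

46523

`length` follows `capacity` (1 B), `n_records` (4 B), `seq` (2 B), so it starts at offset 1 + 4 + 2 = 7 and occupies 2 bytes.
Bytes at offsets 7..8: BB B5.
Little-endian stores the least-significant byte at the lowest address.
Reassemble most-significant byte first: B5 BB → 0xB5BB.
0xB5BB = 46523.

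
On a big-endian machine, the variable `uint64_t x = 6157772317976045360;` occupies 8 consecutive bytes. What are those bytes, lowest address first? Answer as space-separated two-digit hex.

6157772317976045360 in hexadecimal, padded to 64 bits, is 0x5574CD4C44B22730.
Split into bytes (most-significant first): 55 74 CD 4C 44 B2 27 30.
In big-endian order the high byte comes first in memory.
So the memory order matches the most-significant-first order: 55 74 CD 4C 44 B2 27 30.

55 74 CD 4C 44 B2 27 30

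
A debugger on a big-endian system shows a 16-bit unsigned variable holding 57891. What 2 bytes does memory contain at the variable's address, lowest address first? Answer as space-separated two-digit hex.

57891 in hexadecimal, padded to 16 bits, is 0xE223.
Split into bytes (most-significant first): E2 23.
Big-endian: lowest address holds the most-significant byte.
So the memory order matches the most-significant-first order: E2 23.

E2 23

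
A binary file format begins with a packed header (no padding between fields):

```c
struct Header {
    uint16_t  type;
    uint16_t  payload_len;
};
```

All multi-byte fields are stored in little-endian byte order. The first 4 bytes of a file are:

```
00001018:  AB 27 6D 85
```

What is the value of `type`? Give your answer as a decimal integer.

10155

`type` is the first field, at byte offset 0, occupying 2 bytes.
Bytes at offsets 0..1: AB 27.
In little-endian order the low byte comes first in memory.
Reassemble most-significant byte first: 27 AB → 0x27AB.
0x27AB = 10155.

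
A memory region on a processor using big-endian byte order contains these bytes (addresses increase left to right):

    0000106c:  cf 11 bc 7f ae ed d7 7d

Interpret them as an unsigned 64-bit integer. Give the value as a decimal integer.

14920914297036855165

In big-endian order the high byte comes first in memory.
The bytes are already most-significant first: 0xCF11BC7FAEEDD77D.
0xCF11BC7FAEEDD77D = 14920914297036855165.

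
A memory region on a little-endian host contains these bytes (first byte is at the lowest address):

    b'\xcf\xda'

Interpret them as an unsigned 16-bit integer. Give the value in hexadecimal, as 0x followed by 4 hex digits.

Little-endian: lowest address holds the least-significant byte.
Reassemble most-significant byte first: DA CF → 0xDACF.

0xDACF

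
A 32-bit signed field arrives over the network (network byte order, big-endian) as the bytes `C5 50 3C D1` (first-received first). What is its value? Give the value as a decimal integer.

Big-endian stores the most-significant byte at the lowest address.
The bytes are already most-significant first: 0xC5503CD1.
Top bit is set, so as a signed 32-bit value this is 0xC5503CD1 − 2^32 = -984597295.

-984597295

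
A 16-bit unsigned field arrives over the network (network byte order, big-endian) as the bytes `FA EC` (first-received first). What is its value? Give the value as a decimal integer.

64236

Big-endian stores the most-significant byte at the lowest address.
The bytes are already most-significant first: 0xFAEC.
0xFAEC = 64236.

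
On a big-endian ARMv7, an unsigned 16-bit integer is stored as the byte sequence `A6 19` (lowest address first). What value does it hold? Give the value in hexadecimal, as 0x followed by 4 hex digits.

Big-endian stores the most-significant byte at the lowest address.
The bytes are already most-significant first: 0xA619.

0xA619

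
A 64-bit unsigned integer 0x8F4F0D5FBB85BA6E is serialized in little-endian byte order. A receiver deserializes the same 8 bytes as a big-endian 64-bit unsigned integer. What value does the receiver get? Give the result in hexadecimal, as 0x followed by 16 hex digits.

Stored little-endian, the bytes at ascending addresses are 6E BA 85 BB 5F 0D 4F 8F.
Read back as big-endian, the last byte is least significant, giving 0x6EBA85BB5F0D4F8F.

0x6EBA85BB5F0D4F8F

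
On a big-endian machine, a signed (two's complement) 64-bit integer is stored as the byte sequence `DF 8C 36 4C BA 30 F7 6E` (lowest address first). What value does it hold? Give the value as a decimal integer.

-2338434403342944402

Big-endian stores the most-significant byte at the lowest address.
The bytes are already most-significant first: 0xDF8C364CBA30F76E.
Top bit is set, so as a signed 64-bit value this is 0xDF8C364CBA30F76E − 2^64 = -2338434403342944402.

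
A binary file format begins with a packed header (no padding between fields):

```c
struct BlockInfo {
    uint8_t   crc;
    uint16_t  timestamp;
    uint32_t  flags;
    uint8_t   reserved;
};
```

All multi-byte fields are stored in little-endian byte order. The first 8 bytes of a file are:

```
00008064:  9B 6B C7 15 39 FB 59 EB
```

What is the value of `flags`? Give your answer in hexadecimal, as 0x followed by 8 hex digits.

`flags` follows `crc` (1 B), `timestamp` (2 B), so it starts at offset 1 + 2 = 3 and occupies 4 bytes.
Bytes at offsets 3..6: 15 39 FB 59.
In little-endian order the low byte comes first in memory.
Reassemble most-significant byte first: 59 FB 39 15 → 0x59FB3915.

0x59FB3915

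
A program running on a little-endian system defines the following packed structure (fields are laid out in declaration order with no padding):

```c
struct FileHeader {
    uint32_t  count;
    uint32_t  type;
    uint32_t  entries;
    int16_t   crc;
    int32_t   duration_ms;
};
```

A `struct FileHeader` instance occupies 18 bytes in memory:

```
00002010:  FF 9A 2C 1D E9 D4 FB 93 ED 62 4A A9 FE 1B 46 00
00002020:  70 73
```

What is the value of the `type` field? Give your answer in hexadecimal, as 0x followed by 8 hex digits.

0x93FBD4E9

`type` follows `count` (4 bytes), so it starts at byte offset 4 and occupies 4 bytes.
Bytes at offsets 4..7: E9 D4 FB 93.
Little-endian stores the least-significant byte at the lowest address.
Reassemble most-significant byte first: 93 FB D4 E9 → 0x93FBD4E9.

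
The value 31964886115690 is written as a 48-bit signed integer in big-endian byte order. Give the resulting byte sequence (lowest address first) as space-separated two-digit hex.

1D 12 67 AE A5 6A

31964886115690 in hexadecimal, padded to 48 bits, is 0x1D1267AEA56A.
Split into bytes (most-significant first): 1D 12 67 AE A5 6A.
Big-endian stores the most-significant byte at the lowest address.
So the memory order matches the most-significant-first order: 1D 12 67 AE A5 6A.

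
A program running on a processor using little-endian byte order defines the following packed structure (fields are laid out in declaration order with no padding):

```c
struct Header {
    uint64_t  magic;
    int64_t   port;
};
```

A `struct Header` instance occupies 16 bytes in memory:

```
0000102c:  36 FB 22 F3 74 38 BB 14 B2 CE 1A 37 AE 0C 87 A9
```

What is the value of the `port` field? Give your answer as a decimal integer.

`port` follows `magic` (8 bytes), so it starts at byte offset 8 and occupies 8 bytes.
Bytes at offsets 8..15: B2 CE 1A 37 AE 0C 87 A9.
Little-endian stores the least-significant byte at the lowest address.
Reassemble most-significant byte first: A9 87 0C AE 37 1A CE B2 → 0xA9870CAE371ACEB2.
Top bit is set, so as a signed 64-bit value this is 0xA9870CAE371ACEB2 − 2^64 = -6230997617055445326.

-6230997617055445326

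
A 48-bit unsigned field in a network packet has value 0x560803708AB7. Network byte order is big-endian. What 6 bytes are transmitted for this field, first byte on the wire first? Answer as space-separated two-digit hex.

Split into bytes (most-significant first): 56 08 03 70 8A B7.
Big-endian stores the most-significant byte at the lowest address.
So the memory order matches the most-significant-first order: 56 08 03 70 8A B7.

56 08 03 70 8A B7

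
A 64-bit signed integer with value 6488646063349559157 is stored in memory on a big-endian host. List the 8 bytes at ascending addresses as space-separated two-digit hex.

6488646063349559157 in hexadecimal, padded to 64 bits, is 0x5A0C4D375F2FEF75.
Split into bytes (most-significant first): 5A 0C 4D 37 5F 2F EF 75.
In big-endian order the high byte comes first in memory.
So the memory order matches the most-significant-first order: 5A 0C 4D 37 5F 2F EF 75.

5A 0C 4D 37 5F 2F EF 75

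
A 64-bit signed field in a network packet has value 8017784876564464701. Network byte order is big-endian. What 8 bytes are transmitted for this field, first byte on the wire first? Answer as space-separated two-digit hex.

6F 44 E4 DD 7D 1F C4 3D

8017784876564464701 in hexadecimal, padded to 64 bits, is 0x6F44E4DD7D1FC43D.
Split into bytes (most-significant first): 6F 44 E4 DD 7D 1F C4 3D.
In big-endian order the high byte comes first in memory.
So the memory order matches the most-significant-first order: 6F 44 E4 DD 7D 1F C4 3D.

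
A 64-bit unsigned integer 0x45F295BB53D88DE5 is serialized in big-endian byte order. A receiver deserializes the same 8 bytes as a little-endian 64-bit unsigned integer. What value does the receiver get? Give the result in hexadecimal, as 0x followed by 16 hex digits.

Stored big-endian, the bytes at ascending addresses are 45 F2 95 BB 53 D8 8D E5.
Read back as little-endian, the first byte is least significant, giving 0xE58DD853BB95F245.

0xE58DD853BB95F245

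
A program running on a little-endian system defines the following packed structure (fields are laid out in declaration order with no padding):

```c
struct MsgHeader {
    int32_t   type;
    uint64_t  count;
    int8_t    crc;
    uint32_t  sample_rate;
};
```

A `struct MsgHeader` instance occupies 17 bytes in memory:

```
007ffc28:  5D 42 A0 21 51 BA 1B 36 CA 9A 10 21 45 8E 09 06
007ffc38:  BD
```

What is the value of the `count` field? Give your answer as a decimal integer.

`count` follows `type` (4 bytes), so it starts at byte offset 4 and occupies 8 bytes.
Bytes at offsets 4..11: 51 BA 1B 36 CA 9A 10 21.
Little-endian stores the least-significant byte at the lowest address.
Reassemble most-significant byte first: 21 10 9A CA 36 1B BA 51 → 0x21109ACA361BBA51.
0x21109ACA361BBA51 = 2382574396160850513.

2382574396160850513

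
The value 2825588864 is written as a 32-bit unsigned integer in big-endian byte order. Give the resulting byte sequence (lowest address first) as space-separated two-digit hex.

A8 6B 10 80

2825588864 in hexadecimal, padded to 32 bits, is 0xA86B1080.
Split into bytes (most-significant first): A8 6B 10 80.
In big-endian order the high byte comes first in memory.
So the memory order matches the most-significant-first order: A8 6B 10 80.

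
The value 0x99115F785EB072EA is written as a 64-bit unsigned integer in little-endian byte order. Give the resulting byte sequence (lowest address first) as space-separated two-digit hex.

Split into bytes (most-significant first): 99 11 5F 78 5E B0 72 EA.
Little-endian stores the least-significant byte at the lowest address.
So at ascending addresses the bytes are EA 72 B0 5E 78 5F 11 99.

EA 72 B0 5E 78 5F 11 99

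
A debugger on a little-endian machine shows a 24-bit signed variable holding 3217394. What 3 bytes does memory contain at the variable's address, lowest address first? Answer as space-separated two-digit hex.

F2 17 31

3217394 in hexadecimal, padded to 24 bits, is 0x3117F2.
Split into bytes (most-significant first): 31 17 F2.
In little-endian order the low byte comes first in memory.
So at ascending addresses the bytes are F2 17 31.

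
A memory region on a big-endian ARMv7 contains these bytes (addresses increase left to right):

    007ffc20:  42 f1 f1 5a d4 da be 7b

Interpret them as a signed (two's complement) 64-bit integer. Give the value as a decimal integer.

In big-endian order the high byte comes first in memory.
The bytes are already most-significant first: 0x42F1F15AD4DABE7B.
0x42F1F15AD4DABE7B = 4823902048310967931.

4823902048310967931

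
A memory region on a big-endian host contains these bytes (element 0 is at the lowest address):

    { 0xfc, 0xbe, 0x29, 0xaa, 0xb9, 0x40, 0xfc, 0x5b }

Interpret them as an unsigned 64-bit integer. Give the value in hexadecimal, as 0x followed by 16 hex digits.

In big-endian order the high byte comes first in memory.
The bytes are already most-significant first: 0xFCBE29AAB940FC5B.

0xFCBE29AAB940FC5B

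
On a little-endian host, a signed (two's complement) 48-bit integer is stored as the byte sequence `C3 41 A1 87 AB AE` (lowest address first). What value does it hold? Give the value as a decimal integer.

In little-endian order the low byte comes first in memory.
Reassemble most-significant byte first: AE AB 87 A1 41 C3 → 0xAEAB87A141C3.
Top bit is set, so as a signed 48-bit value this is 0xAEAB87A141C3 − 2^48 = -89423238577725.

-89423238577725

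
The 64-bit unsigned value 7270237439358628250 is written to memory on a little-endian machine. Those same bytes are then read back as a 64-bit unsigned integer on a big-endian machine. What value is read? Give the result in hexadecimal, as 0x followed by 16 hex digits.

7270237439358628250 in 64-bit hexadecimal is 0x64E5126E85B7719A.
Stored little-endian, the bytes at ascending addresses are 9A 71 B7 85 6E 12 E5 64.
Read back as big-endian, the last byte is least significant, giving 0x9A71B7856E12E564.

0x9A71B7856E12E564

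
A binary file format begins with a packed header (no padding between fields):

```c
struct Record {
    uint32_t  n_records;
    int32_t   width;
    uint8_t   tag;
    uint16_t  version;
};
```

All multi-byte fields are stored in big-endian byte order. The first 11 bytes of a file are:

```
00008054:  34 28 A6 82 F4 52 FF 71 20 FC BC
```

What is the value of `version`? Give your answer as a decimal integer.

64700

`version` follows `n_records` (4 B), `width` (4 B), `tag` (1 B), so it starts at offset 4 + 4 + 1 = 9 and occupies 2 bytes.
Bytes at offsets 9..10: FC BC.
Big-endian stores the most-significant byte at the lowest address.
The bytes are already most-significant first: 0xFCBC.
0xFCBC = 64700.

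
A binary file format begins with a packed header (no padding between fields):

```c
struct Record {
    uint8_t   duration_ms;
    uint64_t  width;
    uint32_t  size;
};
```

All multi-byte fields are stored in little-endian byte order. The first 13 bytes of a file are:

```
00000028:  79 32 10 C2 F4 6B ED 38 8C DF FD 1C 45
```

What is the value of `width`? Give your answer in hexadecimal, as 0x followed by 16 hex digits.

`width` follows `duration_ms` (1 byte), so it starts at byte offset 1 and occupies 8 bytes.
Bytes at offsets 1..8: 32 10 C2 F4 6B ED 38 8C.
In little-endian order the low byte comes first in memory.
Reassemble most-significant byte first: 8C 38 ED 6B F4 C2 10 32 → 0x8C38ED6BF4C21032.

0x8C38ED6BF4C21032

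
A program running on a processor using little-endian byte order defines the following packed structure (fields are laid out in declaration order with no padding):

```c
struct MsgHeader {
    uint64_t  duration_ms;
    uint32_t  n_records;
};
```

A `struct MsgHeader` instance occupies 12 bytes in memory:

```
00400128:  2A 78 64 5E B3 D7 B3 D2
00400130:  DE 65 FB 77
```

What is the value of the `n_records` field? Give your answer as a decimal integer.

`n_records` follows `duration_ms` (8 bytes), so it starts at byte offset 8 and occupies 4 bytes.
Bytes at offsets 8..11: DE 65 FB 77.
In little-endian order the low byte comes first in memory.
Reassemble most-significant byte first: 77 FB 65 DE → 0x77FB65DE.
0x77FB65DE = 2012964318.

2012964318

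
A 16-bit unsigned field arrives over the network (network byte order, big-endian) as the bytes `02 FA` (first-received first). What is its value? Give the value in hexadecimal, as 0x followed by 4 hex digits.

In big-endian order the high byte comes first in memory.
The bytes are already most-significant first: 0x02FA.

0x02FA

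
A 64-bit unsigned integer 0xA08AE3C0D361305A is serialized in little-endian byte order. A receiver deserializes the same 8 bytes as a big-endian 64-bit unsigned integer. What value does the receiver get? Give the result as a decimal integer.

Stored little-endian, the bytes at ascending addresses are 5A 30 61 D3 C0 E3 8A A0.
Read back as big-endian, the last byte is least significant, giving 0x5A3061D3C0E38AA0.
0x5A3061D3C0E38AA0 = 6498801824397757088.

6498801824397757088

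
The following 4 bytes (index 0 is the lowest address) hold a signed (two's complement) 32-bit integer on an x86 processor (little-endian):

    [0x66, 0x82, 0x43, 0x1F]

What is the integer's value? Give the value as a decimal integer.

Little-endian: lowest address holds the least-significant byte.
Reassemble most-significant byte first: 1F 43 82 66 → 0x1F438266.
0x1F438266 = 524517990.

524517990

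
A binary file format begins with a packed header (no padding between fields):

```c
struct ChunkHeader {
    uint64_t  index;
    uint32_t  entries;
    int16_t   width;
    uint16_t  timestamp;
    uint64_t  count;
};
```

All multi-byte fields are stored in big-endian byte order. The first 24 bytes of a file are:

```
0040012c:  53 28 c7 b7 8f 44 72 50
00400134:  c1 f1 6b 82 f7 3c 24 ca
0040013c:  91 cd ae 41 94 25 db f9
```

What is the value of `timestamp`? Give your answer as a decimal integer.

9418

`timestamp` follows `index` (8 B), `entries` (4 B), `width` (2 B), so it starts at offset 8 + 4 + 2 = 14 and occupies 2 bytes.
Bytes at offsets 14..15: 24 CA.
Big-endian: lowest address holds the most-significant byte.
The bytes are already most-significant first: 0x24CA.
0x24CA = 9418.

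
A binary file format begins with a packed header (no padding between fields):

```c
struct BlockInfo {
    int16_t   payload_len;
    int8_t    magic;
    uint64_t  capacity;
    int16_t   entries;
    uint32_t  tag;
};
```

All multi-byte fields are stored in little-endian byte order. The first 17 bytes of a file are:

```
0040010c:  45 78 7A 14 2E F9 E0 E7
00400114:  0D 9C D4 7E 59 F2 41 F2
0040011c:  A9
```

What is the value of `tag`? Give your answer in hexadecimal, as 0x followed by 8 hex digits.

`tag` follows `payload_len` (2 B), `magic` (1 B), `capacity` (8 B), `entries` (2 B), so it starts at offset 2 + 1 + 8 + 2 = 13 and occupies 4 bytes.
Bytes at offsets 13..16: F2 41 F2 A9.
In little-endian order the low byte comes first in memory.
Reassemble most-significant byte first: A9 F2 41 F2 → 0xA9F241F2.

0xA9F241F2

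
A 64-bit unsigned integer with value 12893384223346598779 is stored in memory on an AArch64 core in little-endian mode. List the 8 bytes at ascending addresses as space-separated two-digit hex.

12893384223346598779 in hexadecimal, padded to 64 bits, is 0xB2EE80A39933237B.
Split into bytes (most-significant first): B2 EE 80 A3 99 33 23 7B.
Little-endian stores the least-significant byte at the lowest address.
So at ascending addresses the bytes are 7B 23 33 99 A3 80 EE B2.

7B 23 33 99 A3 80 EE B2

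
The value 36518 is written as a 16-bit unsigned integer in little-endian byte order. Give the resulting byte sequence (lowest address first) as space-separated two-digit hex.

36518 in hexadecimal, padded to 16 bits, is 0x8EA6.
Split into bytes (most-significant first): 8E A6.
Little-endian stores the least-significant byte at the lowest address.
So at ascending addresses the bytes are A6 8E.

A6 8E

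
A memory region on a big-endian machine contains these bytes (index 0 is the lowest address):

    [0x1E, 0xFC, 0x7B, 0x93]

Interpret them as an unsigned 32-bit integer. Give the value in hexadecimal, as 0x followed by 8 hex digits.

0x1EFC7B93

Big-endian stores the most-significant byte at the lowest address.
The bytes are already most-significant first: 0x1EFC7B93.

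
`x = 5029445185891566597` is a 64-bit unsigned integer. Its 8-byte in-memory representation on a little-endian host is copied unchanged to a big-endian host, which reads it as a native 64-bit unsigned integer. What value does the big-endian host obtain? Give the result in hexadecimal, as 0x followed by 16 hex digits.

0x05845DDABF2DCC45

5029445185891566597 in 64-bit hexadecimal is 0x45CC2DBFDA5D8405.
Stored little-endian, the bytes at ascending addresses are 05 84 5D DA BF 2D CC 45.
Read back as big-endian, the last byte is least significant, giving 0x05845DDABF2DCC45.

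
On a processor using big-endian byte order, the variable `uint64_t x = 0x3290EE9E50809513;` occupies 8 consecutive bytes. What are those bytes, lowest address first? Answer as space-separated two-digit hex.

Split into bytes (most-significant first): 32 90 EE 9E 50 80 95 13.
Big-endian stores the most-significant byte at the lowest address.
So the memory order matches the most-significant-first order: 32 90 EE 9E 50 80 95 13.

32 90 EE 9E 50 80 95 13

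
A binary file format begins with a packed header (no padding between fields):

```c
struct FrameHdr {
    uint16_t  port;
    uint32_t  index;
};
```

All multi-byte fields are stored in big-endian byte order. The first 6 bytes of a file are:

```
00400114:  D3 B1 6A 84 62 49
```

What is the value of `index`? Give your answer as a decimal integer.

`index` follows `port` (2 bytes), so it starts at byte offset 2 and occupies 4 bytes.
Bytes at offsets 2..5: 6A 84 62 49.
Big-endian: lowest address holds the most-significant byte.
The bytes are already most-significant first: 0x6A846249.
0x6A846249 = 1787060809.

1787060809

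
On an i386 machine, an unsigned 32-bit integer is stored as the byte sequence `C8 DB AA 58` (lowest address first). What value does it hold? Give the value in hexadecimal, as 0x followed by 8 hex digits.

In little-endian order the low byte comes first in memory.
Reassemble most-significant byte first: 58 AA DB C8 → 0x58AADBC8.

0x58AADBC8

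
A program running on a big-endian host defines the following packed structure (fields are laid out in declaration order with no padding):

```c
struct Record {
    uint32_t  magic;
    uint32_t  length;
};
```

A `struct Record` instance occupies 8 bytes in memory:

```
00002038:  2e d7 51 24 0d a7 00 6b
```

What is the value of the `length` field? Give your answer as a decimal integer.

`length` follows `magic` (4 bytes), so it starts at byte offset 4 and occupies 4 bytes.
Bytes at offsets 4..7: 0D A7 00 6B.
Big-endian: lowest address holds the most-significant byte.
The bytes are already most-significant first: 0x0DA7006B.
0x0DA7006B = 229048427.

229048427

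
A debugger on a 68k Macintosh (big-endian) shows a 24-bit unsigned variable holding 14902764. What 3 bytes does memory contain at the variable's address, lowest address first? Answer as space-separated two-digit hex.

E3 65 EC

14902764 in hexadecimal, padded to 24 bits, is 0xE365EC.
Split into bytes (most-significant first): E3 65 EC.
Big-endian: lowest address holds the most-significant byte.
So the memory order matches the most-significant-first order: E3 65 EC.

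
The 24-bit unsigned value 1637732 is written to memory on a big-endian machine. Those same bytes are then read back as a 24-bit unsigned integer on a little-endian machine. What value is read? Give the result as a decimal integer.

6618392

1637732 in 24-bit hexadecimal is 0x18FD64.
Stored big-endian, the bytes at ascending addresses are 18 FD 64.
Read back as little-endian, the first byte is least significant, giving 0x64FD18.
0x64FD18 = 6618392.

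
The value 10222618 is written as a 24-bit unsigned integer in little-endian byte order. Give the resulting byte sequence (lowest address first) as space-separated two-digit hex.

1A FC 9B

10222618 in hexadecimal, padded to 24 bits, is 0x9BFC1A.
Split into bytes (most-significant first): 9B FC 1A.
Little-endian stores the least-significant byte at the lowest address.
So at ascending addresses the bytes are 1A FC 9B.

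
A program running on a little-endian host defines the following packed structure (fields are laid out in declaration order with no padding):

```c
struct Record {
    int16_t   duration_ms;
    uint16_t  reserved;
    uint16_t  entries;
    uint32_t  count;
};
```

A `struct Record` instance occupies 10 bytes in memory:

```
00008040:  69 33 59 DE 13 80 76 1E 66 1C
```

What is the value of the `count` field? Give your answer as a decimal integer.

`count` follows `duration_ms` (2 B), `reserved` (2 B), `entries` (2 B), so it starts at offset 2 + 2 + 2 = 6 and occupies 4 bytes.
Bytes at offsets 6..9: 76 1E 66 1C.
Little-endian: lowest address holds the least-significant byte.
Reassemble most-significant byte first: 1C 66 1E 76 → 0x1C661E76.
0x1C661E76 = 476454518.

476454518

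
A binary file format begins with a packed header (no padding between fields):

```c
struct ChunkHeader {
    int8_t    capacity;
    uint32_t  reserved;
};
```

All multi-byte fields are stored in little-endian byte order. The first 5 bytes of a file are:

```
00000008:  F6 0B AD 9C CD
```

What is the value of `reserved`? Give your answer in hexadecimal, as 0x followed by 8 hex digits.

`reserved` follows `capacity` (1 byte), so it starts at byte offset 1 and occupies 4 bytes.
Bytes at offsets 1..4: 0B AD 9C CD.
Little-endian stores the least-significant byte at the lowest address.
Reassemble most-significant byte first: CD 9C AD 0B → 0xCD9CAD0B.

0xCD9CAD0B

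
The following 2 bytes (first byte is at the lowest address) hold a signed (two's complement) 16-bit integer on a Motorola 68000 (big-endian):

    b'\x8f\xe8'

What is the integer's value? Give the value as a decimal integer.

Big-endian stores the most-significant byte at the lowest address.
The bytes are already most-significant first: 0x8FE8.
Top bit is set, so as a signed 16-bit value this is 0x8FE8 − 2^16 = -28696.

-28696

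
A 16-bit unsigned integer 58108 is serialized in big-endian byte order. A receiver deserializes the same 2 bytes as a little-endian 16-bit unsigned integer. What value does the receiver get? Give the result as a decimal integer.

58108 in 16-bit hexadecimal is 0xE2FC.
Stored big-endian, the bytes at ascending addresses are E2 FC.
Read back as little-endian, the first byte is least significant, giving 0xFCE2.
0xFCE2 = 64738.

64738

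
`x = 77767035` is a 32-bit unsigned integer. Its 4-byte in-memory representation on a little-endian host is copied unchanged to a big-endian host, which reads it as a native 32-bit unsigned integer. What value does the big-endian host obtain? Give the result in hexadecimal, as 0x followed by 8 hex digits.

0x7BA1A204

77767035 in 32-bit hexadecimal is 0x04A2A17B.
Stored little-endian, the bytes at ascending addresses are 7B A1 A2 04.
Read back as big-endian, the last byte is least significant, giving 0x7BA1A204.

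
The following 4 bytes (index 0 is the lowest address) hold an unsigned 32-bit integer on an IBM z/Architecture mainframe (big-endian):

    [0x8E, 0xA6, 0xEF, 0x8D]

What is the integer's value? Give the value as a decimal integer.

2393304973

Big-endian stores the most-significant byte at the lowest address.
The bytes are already most-significant first: 0x8EA6EF8D.
0x8EA6EF8D = 2393304973.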